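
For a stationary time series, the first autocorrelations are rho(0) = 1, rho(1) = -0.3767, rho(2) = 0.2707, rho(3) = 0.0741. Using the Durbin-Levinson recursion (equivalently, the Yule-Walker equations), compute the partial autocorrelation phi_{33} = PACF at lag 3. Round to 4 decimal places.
\phi_{33} = 0.2591

The PACF at lag k is phi_{kk}, the last component of the solution
to the Yule-Walker system G_k phi = r_k where
  (G_k)_{ij} = rho(|i - j|), (r_k)_i = rho(i), i,j = 1..k.
Equivalently, Durbin-Levinson gives phi_{kk} iteratively:
  phi_{11} = rho(1)
  phi_{kk} = [rho(k) - sum_{j=1..k-1} phi_{k-1,j} rho(k-j)]
            / [1 - sum_{j=1..k-1} phi_{k-1,j} rho(j)],
  phi_{k,j} = phi_{k-1,j} - phi_{kk} phi_{k-1,k-j},  j = 1..k-1.
Step k = 1:
  phi_11 = rho(1) = -0.3767.
Step k = 2:
  phi_22 = [rho(2) - phi_11 rho(1)] / [1 - phi_11 rho(1)] = [0.2707 - (-0.3767)(-0.3767)] / [1 - (-0.3767)(-0.3767)]
         = 0.12879711 / 0.85809711 = 0.150096.
  Update: phi_21 = phi_11 - phi_22 phi_11 = -0.3767 - (0.150096)(-0.3767) = -0.320159.
Step k = 3:
  phi_33 = [rho(3) - phi_21 rho(2) - phi_22 rho(1)] / [1 - phi_21 rho(1) - phi_22 rho(2)]
    numerator   = 0.0741 - (-0.320159)(0.2707) - (0.150096)(-0.3767) = 0.21730821
    denominator = 1 - (-0.320159)(-0.3767) - (0.150096)(0.2707) = 0.83876515
  phi_33 = 0.21730821 / 0.83876515 = 0.2591.
Therefore phi_{33} = 0.2591.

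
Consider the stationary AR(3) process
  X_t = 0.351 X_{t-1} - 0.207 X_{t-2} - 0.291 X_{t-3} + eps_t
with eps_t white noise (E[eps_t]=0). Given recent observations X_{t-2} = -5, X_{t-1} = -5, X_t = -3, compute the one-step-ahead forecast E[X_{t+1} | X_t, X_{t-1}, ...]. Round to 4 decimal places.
E[X_{t+1} \mid \mathcal F_t] = 1.4370

For an AR(p) model X_t = c + sum_i phi_i X_{t-i} + eps_t, the
one-step-ahead conditional mean is
  E[X_{t+1} | X_t, ...] = c + sum_i phi_i X_{t+1-i}.
Substitute known values:
  E[X_{t+1} | ...] = (0.351) * (-3) + (-0.207) * (-5) + (-0.291) * (-5)
                   = 1.4370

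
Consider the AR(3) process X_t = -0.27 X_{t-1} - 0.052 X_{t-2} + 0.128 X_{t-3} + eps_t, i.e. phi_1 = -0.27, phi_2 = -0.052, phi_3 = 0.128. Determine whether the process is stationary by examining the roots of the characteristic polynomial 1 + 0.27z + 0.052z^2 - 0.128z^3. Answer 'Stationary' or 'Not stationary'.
\text{Stationary}

The AR(p) characteristic polynomial is P(z) = 1 + 0.27z + 0.052z^2 - 0.128z^3.
Stationarity requires all roots to lie outside the unit circle, i.e. |z| > 1 for every root.
Degree 3: look for a simple real root z0 first, then factor out (1 - z/z0) and solve the remaining quadratic.
Testing z0 = 2.5: P(2.5) = 1 + (0.27)(2.5) + (0.052)(2.5)^2 + (-0.128)(2.5)^3
  = 1 + (0.675) + (0.325) + (-2) = 0.  So z_0 = 2.5 is a root, |z_0| = 2.5.
Divide out the factor (1 - 0.4 z) = (1 - z/z0) (since 1/z0 = 0.4):
  P(z) = (1 - 0.4 z)(1 + (0.67) z + (0.32) z^2)
  [check: z-coef 0.67 - (0.4) = 0.27; z^2-coef 0.32 - (0.4)(0.67) = 0.052; z^3-coef -(0.4)(0.32) = -0.128.]
Remaining roots from the quadratic factor 1 + (0.67) z + (0.32) z^2:
  Set 1 + (0.67) z + (0.32) z^2 = 0, i.e. a z^2 + b z + c = 0 with a = 0.32, b = 0.67, c = 1.
  Discriminant D = b^2 - 4ac = (0.67)^2 - 4*(0.32)*1 = 0.4489 - (1.28) = -0.8311.
  D < 0, so the roots are the complex-conjugate pair z = (-b +/- i sqrt(-D)) / (2a) = -1.0469 +/- 1.4244i.
  For a conjugate pair |z|^2 = z * conj(z) = (product of roots) = c/a = 1/(0.32) = 3.125, so |z| = sqrt(3.125) = 1.7678 for both roots.
Moduli of all roots: 2.5000, 1.7678, 1.7678.
All moduli strictly greater than 1? Yes.
Verdict: Stationary.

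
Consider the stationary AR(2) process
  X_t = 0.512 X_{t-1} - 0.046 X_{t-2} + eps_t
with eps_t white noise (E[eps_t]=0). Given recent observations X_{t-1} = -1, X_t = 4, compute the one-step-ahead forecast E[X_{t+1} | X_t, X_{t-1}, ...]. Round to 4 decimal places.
E[X_{t+1} \mid \mathcal F_t] = 2.0940

For an AR(p) model X_t = c + sum_i phi_i X_{t-i} + eps_t, the
one-step-ahead conditional mean is
  E[X_{t+1} | X_t, ...] = c + sum_i phi_i X_{t+1-i}.
Substitute known values:
  E[X_{t+1} | ...] = (0.512) * (4) + (-0.046) * (-1)
                   = 2.0940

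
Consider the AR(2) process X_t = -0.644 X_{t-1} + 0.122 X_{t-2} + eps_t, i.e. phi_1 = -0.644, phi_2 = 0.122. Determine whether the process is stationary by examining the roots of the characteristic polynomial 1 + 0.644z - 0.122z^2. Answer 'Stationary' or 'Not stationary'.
\text{Stationary}

The AR(p) characteristic polynomial is P(z) = 1 + 0.644z - 0.122z^2.
Stationarity requires all roots to lie outside the unit circle, i.e. |z| > 1 for every root.
Set 1 + (0.644) z + (-0.122) z^2 = 0, i.e. a z^2 + b z + c = 0 with a = -0.122, b = 0.644, c = 1.
Discriminant D = b^2 - 4ac = (0.644)^2 - 4*(-0.122)*1 = 0.414736 - (-0.488) = 0.902736.
D >= 0, so the roots are real: z = (-b +/- sqrt(D)) / (2a) = (-0.644 +/- 0.950124) / (-0.244).
  z_1 = (-0.644 + 0.950124) / (-0.244) = -1.2546,   |z_1| = 1.2546.
  z_2 = (-0.644 - 0.950124) / (-0.244) = 6.5333,   |z_2| = 6.5333.
Moduli of all roots: 1.2546, 6.5333.
All moduli strictly greater than 1? Yes.
Verdict: Stationary.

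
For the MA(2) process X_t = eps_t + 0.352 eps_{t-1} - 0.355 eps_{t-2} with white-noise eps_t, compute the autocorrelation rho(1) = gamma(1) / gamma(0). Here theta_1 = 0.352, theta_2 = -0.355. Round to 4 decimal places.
\rho(1) = 0.1816

For an MA(q) process with theta_0 = 1, the autocovariance is
  gamma(k) = sigma^2 * sum_{i=0..q-k} theta_i * theta_{i+k},
and rho(k) = gamma(k) / gamma(0). Sigma^2 cancels.
  numerator   = (1)*(0.352) + (0.352)*(-0.355) = 0.22704.
  denominator = (1)^2 + (0.352)^2 + (-0.355)^2 = 1.249929.
  rho(1) = 0.22704 / 1.249929 = 0.1816.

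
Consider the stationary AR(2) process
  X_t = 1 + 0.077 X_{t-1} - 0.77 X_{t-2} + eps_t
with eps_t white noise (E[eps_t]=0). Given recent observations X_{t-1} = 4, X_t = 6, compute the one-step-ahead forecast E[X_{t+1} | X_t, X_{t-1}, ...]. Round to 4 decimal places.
E[X_{t+1} \mid \mathcal F_t] = -1.6180

For an AR(p) model X_t = c + sum_i phi_i X_{t-i} + eps_t, the
one-step-ahead conditional mean is
  E[X_{t+1} | X_t, ...] = c + sum_i phi_i X_{t+1-i}.
Substitute known values:
  E[X_{t+1} | ...] = 1 + (0.077) * (6) + (-0.77) * (4)
                   = -1.6180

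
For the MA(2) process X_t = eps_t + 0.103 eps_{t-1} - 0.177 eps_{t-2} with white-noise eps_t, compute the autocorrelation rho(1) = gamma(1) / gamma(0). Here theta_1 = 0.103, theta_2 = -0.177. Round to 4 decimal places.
\rho(1) = 0.0814

For an MA(q) process with theta_0 = 1, the autocovariance is
  gamma(k) = sigma^2 * sum_{i=0..q-k} theta_i * theta_{i+k},
and rho(k) = gamma(k) / gamma(0). Sigma^2 cancels.
  numerator   = (1)*(0.103) + (0.103)*(-0.177) = 0.084769.
  denominator = (1)^2 + (0.103)^2 + (-0.177)^2 = 1.041938.
  rho(1) = 0.084769 / 1.041938 = 0.0814.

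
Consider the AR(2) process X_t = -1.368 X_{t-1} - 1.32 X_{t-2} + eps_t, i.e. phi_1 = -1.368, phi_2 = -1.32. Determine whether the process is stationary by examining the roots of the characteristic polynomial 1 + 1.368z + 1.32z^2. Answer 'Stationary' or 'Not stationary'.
\text{Not stationary}

The AR(p) characteristic polynomial is P(z) = 1 + 1.368z + 1.32z^2.
Stationarity requires all roots to lie outside the unit circle, i.e. |z| > 1 for every root.
Set 1 + (1.368) z + (1.32) z^2 = 0, i.e. a z^2 + b z + c = 0 with a = 1.32, b = 1.368, c = 1.
Discriminant D = b^2 - 4ac = (1.368)^2 - 4*(1.32)*1 = 1.871424 - (5.28) = -3.408576.
D < 0, so the roots are the complex-conjugate pair z = (-b +/- i sqrt(-D)) / (2a) = -0.5182 +/- 0.6993i.
For a conjugate pair |z|^2 = z * conj(z) = (product of roots) = c/a = 1/(1.32) = 0.757576, so |z| = sqrt(0.757576) = 0.8704 for both roots.
Moduli of all roots: 0.8704, 0.8704.
All moduli strictly greater than 1? No.
Verdict: Not stationary.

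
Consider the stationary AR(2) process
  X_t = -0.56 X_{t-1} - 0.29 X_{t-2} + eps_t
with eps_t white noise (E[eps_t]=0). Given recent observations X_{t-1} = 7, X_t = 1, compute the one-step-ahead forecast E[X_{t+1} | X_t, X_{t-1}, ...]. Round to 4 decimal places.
E[X_{t+1} \mid \mathcal F_t] = -2.5900

For an AR(p) model X_t = c + sum_i phi_i X_{t-i} + eps_t, the
one-step-ahead conditional mean is
  E[X_{t+1} | X_t, ...] = c + sum_i phi_i X_{t+1-i}.
Substitute known values:
  E[X_{t+1} | ...] = (-0.56) * (1) + (-0.29) * (7)
                   = -2.5900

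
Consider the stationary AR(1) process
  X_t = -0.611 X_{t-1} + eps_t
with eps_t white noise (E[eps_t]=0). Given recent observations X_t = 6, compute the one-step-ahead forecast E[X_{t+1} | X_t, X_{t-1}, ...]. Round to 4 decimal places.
E[X_{t+1} \mid \mathcal F_t] = -3.6660

For an AR(p) model X_t = c + sum_i phi_i X_{t-i} + eps_t, the
one-step-ahead conditional mean is
  E[X_{t+1} | X_t, ...] = c + sum_i phi_i X_{t+1-i}.
Substitute known values:
  E[X_{t+1} | ...] = (-0.611) * (6)
                   = -3.6660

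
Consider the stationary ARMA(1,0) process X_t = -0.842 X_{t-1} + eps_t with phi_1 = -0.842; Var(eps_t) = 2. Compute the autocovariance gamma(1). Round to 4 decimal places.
\gamma(1) = -5.7862

Multiply the model equation by X_{t-k} and take expectations. With theta_0 = psi_0 = 1 and psi_j the MA(infinity) weights, this gives
  gamma(k) - sum_i phi_i gamma(k-i) = c_k,
  c_k = sigma^2 * sum_{j=k..q} theta_j psi_{j-k}   (c_k = 0 for k > q),
using gamma(-m) = gamma(m).
Pure AR (q = 0): c_0 = sigma^2 = 2, c_k = 0 for k >= 1.
Equations for k = 0 and k = 1 (AR order 1):
  gamma(0) = phi_1 gamma(1) + c_0
  gamma(1) = phi_1 gamma(0) + c_1
Substituting the second into the first: gamma(0) (1 - phi_1^2) = c_0 + phi_1 c_1, so
  gamma(0) = c_0 / (1 - phi_1^2) = 2 / (1 - (-0.842)^2) = 2 / 0.291036 = 6.872002.
  gamma(1) = phi_1 gamma(0) = (-0.842)(6.872002) = -5.786226.
Therefore gamma(1) = -5.7862 (to 4 decimal places).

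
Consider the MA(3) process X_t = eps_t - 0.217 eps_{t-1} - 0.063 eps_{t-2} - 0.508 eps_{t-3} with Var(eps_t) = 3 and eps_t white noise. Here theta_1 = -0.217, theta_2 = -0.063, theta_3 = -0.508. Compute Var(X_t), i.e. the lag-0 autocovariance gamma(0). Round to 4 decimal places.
\gamma(0) = 3.9274

For an MA(q) process X_t = eps_t + sum_i theta_i eps_{t-i} with
Var(eps_t) = sigma^2, the variance is
  gamma(0) = sigma^2 * (1 + sum_i theta_i^2).
  sum_i theta_i^2 = (-0.217)^2 + (-0.063)^2 + (-0.508)^2 = 0.047089 + 0.003969 + 0.258064 = 0.309122.
  gamma(0) = 3 * (1 + 0.309122) = 3 * 1.309122 = 3.927366, which rounds to 3.9274.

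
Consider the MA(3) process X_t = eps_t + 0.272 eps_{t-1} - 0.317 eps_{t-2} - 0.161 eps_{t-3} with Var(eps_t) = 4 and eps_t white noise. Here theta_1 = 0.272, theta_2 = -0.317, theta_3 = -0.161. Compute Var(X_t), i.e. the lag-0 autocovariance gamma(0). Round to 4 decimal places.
\gamma(0) = 4.8016

For an MA(q) process X_t = eps_t + sum_i theta_i eps_{t-i} with
Var(eps_t) = sigma^2, the variance is
  gamma(0) = sigma^2 * (1 + sum_i theta_i^2).
  sum_i theta_i^2 = (0.272)^2 + (-0.317)^2 + (-0.161)^2 = 0.073984 + 0.100489 + 0.025921 = 0.200394.
  gamma(0) = 4 * (1 + 0.200394) = 4 * 1.200394 = 4.801576, which rounds to 4.8016.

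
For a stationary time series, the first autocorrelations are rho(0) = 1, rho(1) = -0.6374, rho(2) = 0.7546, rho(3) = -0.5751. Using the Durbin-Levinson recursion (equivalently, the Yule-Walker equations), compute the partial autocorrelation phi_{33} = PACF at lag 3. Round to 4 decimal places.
\phi_{33} = -0.0060

The PACF at lag k is phi_{kk}, the last component of the solution
to the Yule-Walker system G_k phi = r_k where
  (G_k)_{ij} = rho(|i - j|), (r_k)_i = rho(i), i,j = 1..k.
Equivalently, Durbin-Levinson gives phi_{kk} iteratively:
  phi_{11} = rho(1)
  phi_{kk} = [rho(k) - sum_{j=1..k-1} phi_{k-1,j} rho(k-j)]
            / [1 - sum_{j=1..k-1} phi_{k-1,j} rho(j)],
  phi_{k,j} = phi_{k-1,j} - phi_{kk} phi_{k-1,k-j},  j = 1..k-1.
Step k = 1:
  phi_11 = rho(1) = -0.6374.
Step k = 2:
  phi_22 = [rho(2) - phi_11 rho(1)] / [1 - phi_11 rho(1)] = [0.7546 - (-0.6374)(-0.6374)] / [1 - (-0.6374)(-0.6374)]
         = 0.34832124 / 0.59372124 = 0.586675.
  Update: phi_21 = phi_11 - phi_22 phi_11 = -0.6374 - (0.586675)(-0.6374) = -0.263454.
Step k = 3:
  phi_33 = [rho(3) - phi_21 rho(2) - phi_22 rho(1)] / [1 - phi_21 rho(1) - phi_22 rho(2)]
    numerator   = -0.5751 - (-0.263454)(0.7546) - (0.586675)(-0.6374) = -0.0023515
    denominator = 1 - (-0.263454)(-0.6374) - (0.586675)(0.7546) = 0.38936998
  phi_33 = -0.0023515 / 0.38936998 = -0.006.
Therefore phi_{33} = -0.0060.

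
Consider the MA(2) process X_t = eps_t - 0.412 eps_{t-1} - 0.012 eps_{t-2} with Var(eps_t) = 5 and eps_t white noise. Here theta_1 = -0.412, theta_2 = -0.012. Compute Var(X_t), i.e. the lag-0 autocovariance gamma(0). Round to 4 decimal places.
\gamma(0) = 5.8494

For an MA(q) process X_t = eps_t + sum_i theta_i eps_{t-i} with
Var(eps_t) = sigma^2, the variance is
  gamma(0) = sigma^2 * (1 + sum_i theta_i^2).
  sum_i theta_i^2 = (-0.412)^2 + (-0.012)^2 = 0.169744 + 0.000144 = 0.169888.
  gamma(0) = 5 * (1 + 0.169888) = 5 * 1.169888 = 5.84944, which rounds to 5.8494.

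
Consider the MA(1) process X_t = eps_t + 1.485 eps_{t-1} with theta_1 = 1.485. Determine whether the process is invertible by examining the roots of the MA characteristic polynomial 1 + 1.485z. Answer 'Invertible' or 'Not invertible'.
\text{Not invertible}

The MA(q) characteristic polynomial is P(z) = 1 + 1.485z.
Invertibility requires all roots to lie outside the unit circle, i.e. |z| > 1 for every root.
This is linear in z: 1 + (1.485) z = 0  =>  z = -1/(1.485) = -0.673401,  |z| = 0.673401.
Moduli of all roots: 0.6734.
All moduli strictly greater than 1? No.
Verdict: Not invertible.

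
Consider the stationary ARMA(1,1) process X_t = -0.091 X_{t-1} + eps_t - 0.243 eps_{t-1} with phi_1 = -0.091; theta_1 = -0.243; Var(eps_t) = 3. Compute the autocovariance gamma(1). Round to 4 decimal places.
\gamma(1) = -1.0327

Multiply the model equation by X_{t-k} and take expectations. With theta_0 = psi_0 = 1 and psi_j the MA(infinity) weights, this gives
  gamma(k) - sum_i phi_i gamma(k-i) = c_k,
  c_k = sigma^2 * sum_{j=k..q} theta_j psi_{j-k}   (c_k = 0 for k > q),
using gamma(-m) = gamma(m).
psi-weights needed (psi_j = theta_j + sum_i phi_i psi_{j-i}):
  psi_1 = theta_1 + phi_1 = -0.243 + (-0.091) = -0.334
Right-hand sides:
  c_0 = sigma^2 (1 + theta_1 psi_1) = 3 * (1 + (-0.243)(-0.334)) = 3 * 1.081162 = 3.243486
  c_1 = sigma^2 theta_1 = 3 * (-0.243) = -0.729
  c_2 = 0
Equations for k = 0 and k = 1 (AR order 1):
  gamma(0) = phi_1 gamma(1) + c_0
  gamma(1) = phi_1 gamma(0) + c_1
Substituting the second into the first: gamma(0) (1 - phi_1^2) = c_0 + phi_1 c_1, so
  gamma(0) = (c_0 + phi_1 c_1) / (1 - phi_1^2) = (3.243486 + (-0.091)(-0.729)) / (1 - (-0.091)^2) = 3.309825 / 0.991719 = 3.337463.
  gamma(1) = phi_1 gamma(0) + c_1 = (-0.091)(3.337463) + (-0.729) = -1.032709.
Therefore gamma(1) = -1.0327 (to 4 decimal places).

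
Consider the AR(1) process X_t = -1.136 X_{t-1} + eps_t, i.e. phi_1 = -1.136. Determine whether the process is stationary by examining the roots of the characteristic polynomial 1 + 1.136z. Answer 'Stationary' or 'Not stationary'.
\text{Not stationary}

The AR(p) characteristic polynomial is P(z) = 1 + 1.136z.
Stationarity requires all roots to lie outside the unit circle, i.e. |z| > 1 for every root.
This is linear in z: 1 + (1.136) z = 0  =>  z = -1/(1.136) = -0.880282,  |z| = 0.880282.
Moduli of all roots: 0.8803.
All moduli strictly greater than 1? No.
Verdict: Not stationary.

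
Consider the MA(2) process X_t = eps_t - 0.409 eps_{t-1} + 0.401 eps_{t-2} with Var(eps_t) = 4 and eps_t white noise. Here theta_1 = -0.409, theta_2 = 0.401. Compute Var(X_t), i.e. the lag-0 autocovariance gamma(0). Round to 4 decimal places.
\gamma(0) = 5.3123

For an MA(q) process X_t = eps_t + sum_i theta_i eps_{t-i} with
Var(eps_t) = sigma^2, the variance is
  gamma(0) = sigma^2 * (1 + sum_i theta_i^2).
  sum_i theta_i^2 = (-0.409)^2 + (0.401)^2 = 0.167281 + 0.160801 = 0.328082.
  gamma(0) = 4 * (1 + 0.328082) = 4 * 1.328082 = 5.312328, which rounds to 5.3123.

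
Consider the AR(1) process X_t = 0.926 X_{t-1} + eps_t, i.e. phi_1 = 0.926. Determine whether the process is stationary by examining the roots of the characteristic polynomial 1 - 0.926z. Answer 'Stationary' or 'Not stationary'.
\text{Stationary}

The AR(p) characteristic polynomial is P(z) = 1 - 0.926z.
Stationarity requires all roots to lie outside the unit circle, i.e. |z| > 1 for every root.
This is linear in z: 1 + (-0.926) z = 0  =>  z = -1/(-0.926) = 1.079914,  |z| = 1.079914.
Moduli of all roots: 1.0799.
All moduli strictly greater than 1? Yes.
Verdict: Stationary.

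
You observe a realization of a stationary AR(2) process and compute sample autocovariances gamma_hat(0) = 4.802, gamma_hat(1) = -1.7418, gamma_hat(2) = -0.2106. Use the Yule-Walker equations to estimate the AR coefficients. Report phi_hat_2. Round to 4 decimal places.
\hat\phi_{2} = -0.2020

The Yule-Walker equations for an AR(p) process read, in matrix form,
  Gamma_p phi = r_p,   with   (Gamma_p)_{ij} = gamma(|i - j|),
                       (r_p)_i = gamma(i),   i,j = 1..p.
Substitute the sample gammas (Toeplitz matrix and right-hand side of size 2):
  Gamma_p = [[4.802, -1.7418], [-1.7418, 4.802]]
  r_p     = [-1.7418, -0.2106]
Written out:
  4.802 phi_1 - 1.7418 phi_2 = -1.7418
  -1.7418 phi_1 + 4.802 phi_2 = -0.2106
Solve by Cramer's rule:
  det = gamma(0)^2 - gamma(1)^2 = (4.802)^2 - (-1.7418)^2 = 23.059204 - 3.03386724 = 20.02533676
  phi_hat_1 = [gamma(1) gamma(0) - gamma(1) gamma(2)] / det = [(-1.7418)(4.802) - (-1.7418)(-0.2106)] / 20.02533676 = -8.73094668 / 20.02533676 = -0.436
  phi_hat_2 = [gamma(0) gamma(2) - gamma(1)^2] / det = [(4.802)(-0.2106) - (-1.7418)^2] / 20.02533676 = -4.04516844 / 20.02533676 = -0.202
So phi_hat = [-0.4360, -0.2020].
Therefore phi_hat_2 = -0.2020.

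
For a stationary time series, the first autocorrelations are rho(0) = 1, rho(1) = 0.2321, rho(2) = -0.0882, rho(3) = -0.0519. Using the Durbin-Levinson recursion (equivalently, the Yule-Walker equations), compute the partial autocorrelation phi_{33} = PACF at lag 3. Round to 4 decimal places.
\phi_{33} = 0.0070

The PACF at lag k is phi_{kk}, the last component of the solution
to the Yule-Walker system G_k phi = r_k where
  (G_k)_{ij} = rho(|i - j|), (r_k)_i = rho(i), i,j = 1..k.
Equivalently, Durbin-Levinson gives phi_{kk} iteratively:
  phi_{11} = rho(1)
  phi_{kk} = [rho(k) - sum_{j=1..k-1} phi_{k-1,j} rho(k-j)]
            / [1 - sum_{j=1..k-1} phi_{k-1,j} rho(j)],
  phi_{k,j} = phi_{k-1,j} - phi_{kk} phi_{k-1,k-j},  j = 1..k-1.
Step k = 1:
  phi_11 = rho(1) = 0.2321.
Step k = 2:
  phi_22 = [rho(2) - phi_11 rho(1)] / [1 - phi_11 rho(1)] = [-0.0882 - (0.2321)(0.2321)] / [1 - (0.2321)(0.2321)]
         = -0.14207041 / 0.94612959 = -0.15016.
  Update: phi_21 = phi_11 - phi_22 phi_11 = 0.2321 - (-0.15016)(0.2321) = 0.266952.
Step k = 3:
  phi_33 = [rho(3) - phi_21 rho(2) - phi_22 rho(1)] / [1 - phi_21 rho(1) - phi_22 rho(2)]
    numerator   = -0.0519 - (0.266952)(-0.0882) - (-0.15016)(0.2321) = 0.00649721
    denominator = 1 - (0.266952)(0.2321) - (-0.15016)(-0.0882) = 0.92479636
  phi_33 = 0.00649721 / 0.92479636 = 0.007.
Therefore phi_{33} = 0.0070.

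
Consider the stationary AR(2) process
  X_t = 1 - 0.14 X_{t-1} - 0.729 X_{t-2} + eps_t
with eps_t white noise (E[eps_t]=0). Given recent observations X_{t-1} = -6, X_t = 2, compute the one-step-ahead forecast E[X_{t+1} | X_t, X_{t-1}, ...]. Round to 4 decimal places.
E[X_{t+1} \mid \mathcal F_t] = 5.0940

For an AR(p) model X_t = c + sum_i phi_i X_{t-i} + eps_t, the
one-step-ahead conditional mean is
  E[X_{t+1} | X_t, ...] = c + sum_i phi_i X_{t+1-i}.
Substitute known values:
  E[X_{t+1} | ...] = 1 + (-0.14) * (2) + (-0.729) * (-6)
                   = 5.0940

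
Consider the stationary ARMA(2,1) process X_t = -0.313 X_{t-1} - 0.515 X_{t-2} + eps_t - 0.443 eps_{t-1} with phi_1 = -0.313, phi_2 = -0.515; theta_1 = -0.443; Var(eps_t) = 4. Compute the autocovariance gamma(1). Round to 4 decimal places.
\gamma(1) = -2.7901

Multiply the model equation by X_{t-k} and take expectations. With theta_0 = psi_0 = 1 and psi_j the MA(infinity) weights, this gives
  gamma(k) - sum_i phi_i gamma(k-i) = c_k,
  c_k = sigma^2 * sum_{j=k..q} theta_j psi_{j-k}   (c_k = 0 for k > q),
using gamma(-m) = gamma(m).
psi-weights needed (psi_j = theta_j + sum_i phi_i psi_{j-i}):
  psi_1 = theta_1 + phi_1 = -0.443 + (-0.313) = -0.756
Right-hand sides:
  c_0 = sigma^2 (1 + theta_1 psi_1) = 4 * (1 + (-0.443)(-0.756)) = 4 * 1.334908 = 5.339632
  c_1 = sigma^2 theta_1 = 4 * (-0.443) = -1.772
  c_2 = 0
Equations for k = 0, 1, 2 (AR order 2, c_2 = 0):
  (E0) gamma(0) = phi_1 gamma(1) + phi_2 gamma(2) + c_0
  (E1) gamma(1) = phi_1 gamma(0) + phi_2 gamma(1) + c_1
  (E2) gamma(2) = phi_1 gamma(1) + phi_2 gamma(0)
From (E1): gamma(1) = A gamma(0) + B with
  A = phi_1 / (1 - phi_2) = -0.313 / 1.515 = -0.206601,   B = c_1 / (1 - phi_2) = -1.772 / 1.515 = -1.169637.
Insert (E2) into (E0): gamma(0) (1 - phi_2^2) = phi_1 (1 + phi_2) gamma(1) + c_0.
  phi_1 (1 + phi_2) = (-0.313)(0.485) = -0.151805,   1 - phi_2^2 = 0.734775.
Replace gamma(1) by A gamma(0) + B and collect gamma(0):
  gamma(0) [0.734775 - (-0.151805)(-0.206601)] = (-0.151805)(-1.169637) + 5.339632
  gamma(0) * 0.703412 = 5.517189
  gamma(0) = 5.517189 / 0.703412 = 7.843467.
  gamma(1) = A gamma(0) + B = (-0.206601)(7.843467) + (-1.169637) = -2.790102.
Therefore gamma(1) = -2.7901 (to 4 decimal places).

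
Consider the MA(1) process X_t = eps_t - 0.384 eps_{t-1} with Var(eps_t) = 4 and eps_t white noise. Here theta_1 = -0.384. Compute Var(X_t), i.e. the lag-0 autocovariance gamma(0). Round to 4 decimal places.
\gamma(0) = 4.5898

For an MA(q) process X_t = eps_t + sum_i theta_i eps_{t-i} with
Var(eps_t) = sigma^2, the variance is
  gamma(0) = sigma^2 * (1 + sum_i theta_i^2).
  sum_i theta_i^2 = (-0.384)^2 = 0.147456.
  gamma(0) = 4 * (1 + 0.147456) = 4 * 1.147456 = 4.589824, which rounds to 4.5898.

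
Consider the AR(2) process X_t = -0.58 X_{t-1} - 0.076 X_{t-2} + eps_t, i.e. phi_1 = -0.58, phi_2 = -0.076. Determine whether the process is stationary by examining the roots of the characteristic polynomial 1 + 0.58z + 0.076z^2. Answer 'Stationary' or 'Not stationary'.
\text{Stationary}

The AR(p) characteristic polynomial is P(z) = 1 + 0.58z + 0.076z^2.
Stationarity requires all roots to lie outside the unit circle, i.e. |z| > 1 for every root.
Set 1 + (0.58) z + (0.076) z^2 = 0, i.e. a z^2 + b z + c = 0 with a = 0.076, b = 0.58, c = 1.
Discriminant D = b^2 - 4ac = (0.58)^2 - 4*(0.076)*1 = 0.3364 - (0.304) = 0.0324.
D >= 0, so the roots are real: z = (-b +/- sqrt(D)) / (2a) = (-0.58 +/- 0.18) / (0.152).
  z_1 = (-0.58 + 0.18) / (0.152) = -2.6316,   |z_1| = 2.6316.
  z_2 = (-0.58 - 0.18) / (0.152) = -5,   |z_2| = 5.
Moduli of all roots: 2.6316, 5.0000.
All moduli strictly greater than 1? Yes.
Verdict: Stationary.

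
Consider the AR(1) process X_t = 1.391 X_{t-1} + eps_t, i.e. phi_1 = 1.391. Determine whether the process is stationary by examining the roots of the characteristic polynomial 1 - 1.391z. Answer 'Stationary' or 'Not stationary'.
\text{Not stationary}

The AR(p) characteristic polynomial is P(z) = 1 - 1.391z.
Stationarity requires all roots to lie outside the unit circle, i.e. |z| > 1 for every root.
This is linear in z: 1 + (-1.391) z = 0  =>  z = -1/(-1.391) = 0.718907,  |z| = 0.718907.
Moduli of all roots: 0.7189.
All moduli strictly greater than 1? No.
Verdict: Not stationary.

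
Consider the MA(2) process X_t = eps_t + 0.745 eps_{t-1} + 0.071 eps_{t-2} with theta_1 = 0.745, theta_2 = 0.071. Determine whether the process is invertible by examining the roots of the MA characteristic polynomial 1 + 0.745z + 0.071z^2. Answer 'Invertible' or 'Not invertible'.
\text{Invertible}

The MA(q) characteristic polynomial is P(z) = 1 + 0.745z + 0.071z^2.
Invertibility requires all roots to lie outside the unit circle, i.e. |z| > 1 for every root.
Set 1 + (0.745) z + (0.071) z^2 = 0, i.e. a z^2 + b z + c = 0 with a = 0.071, b = 0.745, c = 1.
Discriminant D = b^2 - 4ac = (0.745)^2 - 4*(0.071)*1 = 0.555025 - (0.284) = 0.271025.
D >= 0, so the roots are real: z = (-b +/- sqrt(D)) / (2a) = (-0.745 +/- 0.520601) / (0.142).
  z_1 = (-0.745 + 0.520601) / (0.142) = -1.5803,   |z_1| = 1.5803.
  z_2 = (-0.745 - 0.520601) / (0.142) = -8.9127,   |z_2| = 8.9127.
Moduli of all roots: 1.5803, 8.9127.
All moduli strictly greater than 1? Yes.
Verdict: Invertible.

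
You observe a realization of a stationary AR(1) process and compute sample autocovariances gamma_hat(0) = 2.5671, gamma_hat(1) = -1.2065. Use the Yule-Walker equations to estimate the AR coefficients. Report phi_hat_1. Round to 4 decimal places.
\hat\phi_{1} = -0.4700

The Yule-Walker equations for an AR(p) process read, in matrix form,
  Gamma_p phi = r_p,   with   (Gamma_p)_{ij} = gamma(|i - j|),
                       (r_p)_i = gamma(i),   i,j = 1..p.
Substitute the sample gammas (Toeplitz matrix and right-hand side of size 1):
  Gamma_p = [[2.5671]]
  r_p     = [-1.2065]
With p = 1 this is the single equation gamma(0) phi_1 = gamma(1):
  phi_hat_1 = gamma(1) / gamma(0) = -1.2065 / 2.5671 = -0.4700.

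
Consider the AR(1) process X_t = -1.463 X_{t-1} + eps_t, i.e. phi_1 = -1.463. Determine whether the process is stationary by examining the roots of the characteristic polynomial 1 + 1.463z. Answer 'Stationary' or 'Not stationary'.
\text{Not stationary}

The AR(p) characteristic polynomial is P(z) = 1 + 1.463z.
Stationarity requires all roots to lie outside the unit circle, i.e. |z| > 1 for every root.
This is linear in z: 1 + (1.463) z = 0  =>  z = -1/(1.463) = -0.683527,  |z| = 0.683527.
Moduli of all roots: 0.6835.
All moduli strictly greater than 1? No.
Verdict: Not stationary.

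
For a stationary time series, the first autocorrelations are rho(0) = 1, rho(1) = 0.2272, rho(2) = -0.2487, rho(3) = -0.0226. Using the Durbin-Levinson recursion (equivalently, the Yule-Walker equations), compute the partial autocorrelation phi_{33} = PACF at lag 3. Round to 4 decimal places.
\phi_{33} = 0.1450

The PACF at lag k is phi_{kk}, the last component of the solution
to the Yule-Walker system G_k phi = r_k where
  (G_k)_{ij} = rho(|i - j|), (r_k)_i = rho(i), i,j = 1..k.
Equivalently, Durbin-Levinson gives phi_{kk} iteratively:
  phi_{11} = rho(1)
  phi_{kk} = [rho(k) - sum_{j=1..k-1} phi_{k-1,j} rho(k-j)]
            / [1 - sum_{j=1..k-1} phi_{k-1,j} rho(j)],
  phi_{k,j} = phi_{k-1,j} - phi_{kk} phi_{k-1,k-j},  j = 1..k-1.
Step k = 1:
  phi_11 = rho(1) = 0.2272.
Step k = 2:
  phi_22 = [rho(2) - phi_11 rho(1)] / [1 - phi_11 rho(1)] = [-0.2487 - (0.2272)(0.2272)] / [1 - (0.2272)(0.2272)]
         = -0.30031984 / 0.94838016 = -0.316666.
  Update: phi_21 = phi_11 - phi_22 phi_11 = 0.2272 - (-0.316666)(0.2272) = 0.299147.
Step k = 3:
  phi_33 = [rho(3) - phi_21 rho(2) - phi_22 rho(1)] / [1 - phi_21 rho(1) - phi_22 rho(2)]
    numerator   = -0.0226 - (0.299147)(-0.2487) - (-0.316666)(0.2272) = 0.12374428
    denominator = 1 - (0.299147)(0.2272) - (-0.316666)(-0.2487) = 0.85327905
  phi_33 = 0.12374428 / 0.85327905 = 0.145.
Therefore phi_{33} = 0.1450.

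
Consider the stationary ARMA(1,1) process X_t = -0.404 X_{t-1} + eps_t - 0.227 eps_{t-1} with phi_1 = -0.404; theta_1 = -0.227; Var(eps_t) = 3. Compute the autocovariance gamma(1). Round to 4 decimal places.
\gamma(1) = -2.4697

Multiply the model equation by X_{t-k} and take expectations. With theta_0 = psi_0 = 1 and psi_j the MA(infinity) weights, this gives
  gamma(k) - sum_i phi_i gamma(k-i) = c_k,
  c_k = sigma^2 * sum_{j=k..q} theta_j psi_{j-k}   (c_k = 0 for k > q),
using gamma(-m) = gamma(m).
psi-weights needed (psi_j = theta_j + sum_i phi_i psi_{j-i}):
  psi_1 = theta_1 + phi_1 = -0.227 + (-0.404) = -0.631
Right-hand sides:
  c_0 = sigma^2 (1 + theta_1 psi_1) = 3 * (1 + (-0.227)(-0.631)) = 3 * 1.143237 = 3.429711
  c_1 = sigma^2 theta_1 = 3 * (-0.227) = -0.681
  c_2 = 0
Equations for k = 0 and k = 1 (AR order 1):
  gamma(0) = phi_1 gamma(1) + c_0
  gamma(1) = phi_1 gamma(0) + c_1
Substituting the second into the first: gamma(0) (1 - phi_1^2) = c_0 + phi_1 c_1, so
  gamma(0) = (c_0 + phi_1 c_1) / (1 - phi_1^2) = (3.429711 + (-0.404)(-0.681)) / (1 - (-0.404)^2) = 3.704835 / 0.836784 = 4.427469.
  gamma(1) = phi_1 gamma(0) + c_1 = (-0.404)(4.427469) + (-0.681) = -2.469697.
Therefore gamma(1) = -2.4697 (to 4 decimal places).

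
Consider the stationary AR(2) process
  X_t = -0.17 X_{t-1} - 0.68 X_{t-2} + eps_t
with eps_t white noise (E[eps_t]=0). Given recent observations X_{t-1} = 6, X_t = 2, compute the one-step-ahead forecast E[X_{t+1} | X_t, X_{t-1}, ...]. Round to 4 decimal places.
E[X_{t+1} \mid \mathcal F_t] = -4.4200

For an AR(p) model X_t = c + sum_i phi_i X_{t-i} + eps_t, the
one-step-ahead conditional mean is
  E[X_{t+1} | X_t, ...] = c + sum_i phi_i X_{t+1-i}.
Substitute known values:
  E[X_{t+1} | ...] = (-0.17) * (2) + (-0.68) * (6)
                   = -4.4200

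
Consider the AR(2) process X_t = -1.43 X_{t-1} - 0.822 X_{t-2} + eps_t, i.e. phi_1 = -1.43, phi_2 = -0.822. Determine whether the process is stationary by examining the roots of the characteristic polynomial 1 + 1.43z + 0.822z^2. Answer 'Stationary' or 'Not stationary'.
\text{Stationary}

The AR(p) characteristic polynomial is P(z) = 1 + 1.43z + 0.822z^2.
Stationarity requires all roots to lie outside the unit circle, i.e. |z| > 1 for every root.
Set 1 + (1.43) z + (0.822) z^2 = 0, i.e. a z^2 + b z + c = 0 with a = 0.822, b = 1.43, c = 1.
Discriminant D = b^2 - 4ac = (1.43)^2 - 4*(0.822)*1 = 2.0449 - (3.288) = -1.2431.
D < 0, so the roots are the complex-conjugate pair z = (-b +/- i sqrt(-D)) / (2a) = -0.8698 +/- 0.6782i.
For a conjugate pair |z|^2 = z * conj(z) = (product of roots) = c/a = 1/(0.822) = 1.216545, so |z| = sqrt(1.216545) = 1.103 for both roots.
Moduli of all roots: 1.1030, 1.1030.
All moduli strictly greater than 1? Yes.
Verdict: Stationary.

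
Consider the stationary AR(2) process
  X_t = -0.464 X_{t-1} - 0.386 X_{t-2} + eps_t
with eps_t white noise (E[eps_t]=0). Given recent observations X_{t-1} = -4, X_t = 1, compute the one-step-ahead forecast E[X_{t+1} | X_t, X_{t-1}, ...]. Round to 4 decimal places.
E[X_{t+1} \mid \mathcal F_t] = 1.0800

For an AR(p) model X_t = c + sum_i phi_i X_{t-i} + eps_t, the
one-step-ahead conditional mean is
  E[X_{t+1} | X_t, ...] = c + sum_i phi_i X_{t+1-i}.
Substitute known values:
  E[X_{t+1} | ...] = (-0.464) * (1) + (-0.386) * (-4)
                   = 1.0800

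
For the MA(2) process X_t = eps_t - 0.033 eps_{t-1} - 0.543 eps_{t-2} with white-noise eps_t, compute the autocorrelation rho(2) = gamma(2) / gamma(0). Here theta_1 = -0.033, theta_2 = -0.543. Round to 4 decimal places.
\rho(2) = -0.4190

For an MA(q) process with theta_0 = 1, the autocovariance is
  gamma(k) = sigma^2 * sum_{i=0..q-k} theta_i * theta_{i+k},
and rho(k) = gamma(k) / gamma(0). Sigma^2 cancels.
  numerator   = (1)*(-0.543) = -0.543.
  denominator = (1)^2 + (-0.033)^2 + (-0.543)^2 = 1.295938.
  rho(2) = -0.543 / 1.295938 = -0.4190.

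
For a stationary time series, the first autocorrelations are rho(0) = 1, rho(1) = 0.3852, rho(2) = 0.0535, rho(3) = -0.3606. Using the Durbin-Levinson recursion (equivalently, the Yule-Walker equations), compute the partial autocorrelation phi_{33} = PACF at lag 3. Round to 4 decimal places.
\phi_{33} = -0.4050

The PACF at lag k is phi_{kk}, the last component of the solution
to the Yule-Walker system G_k phi = r_k where
  (G_k)_{ij} = rho(|i - j|), (r_k)_i = rho(i), i,j = 1..k.
Equivalently, Durbin-Levinson gives phi_{kk} iteratively:
  phi_{11} = rho(1)
  phi_{kk} = [rho(k) - sum_{j=1..k-1} phi_{k-1,j} rho(k-j)]
            / [1 - sum_{j=1..k-1} phi_{k-1,j} rho(j)],
  phi_{k,j} = phi_{k-1,j} - phi_{kk} phi_{k-1,k-j},  j = 1..k-1.
Step k = 1:
  phi_11 = rho(1) = 0.3852.
Step k = 2:
  phi_22 = [rho(2) - phi_11 rho(1)] / [1 - phi_11 rho(1)] = [0.0535 - (0.3852)(0.3852)] / [1 - (0.3852)(0.3852)]
         = -0.09487904 / 0.85162096 = -0.11141.
  Update: phi_21 = phi_11 - phi_22 phi_11 = 0.3852 - (-0.11141)(0.3852) = 0.428115.
Step k = 3:
  phi_33 = [rho(3) - phi_21 rho(2) - phi_22 rho(1)] / [1 - phi_21 rho(1) - phi_22 rho(2)]
    numerator   = -0.3606 - (0.428115)(0.0535) - (-0.11141)(0.3852) = -0.34058905
    denominator = 1 - (0.428115)(0.3852) - (-0.11141)(0.0535) = 0.84105049
  phi_33 = -0.34058905 / 0.84105049 = -0.405.
Therefore phi_{33} = -0.4050.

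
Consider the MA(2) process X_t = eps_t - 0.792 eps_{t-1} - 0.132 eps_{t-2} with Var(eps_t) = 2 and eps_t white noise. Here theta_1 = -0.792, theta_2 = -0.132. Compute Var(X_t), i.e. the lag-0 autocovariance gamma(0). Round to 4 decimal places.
\gamma(0) = 3.2894

For an MA(q) process X_t = eps_t + sum_i theta_i eps_{t-i} with
Var(eps_t) = sigma^2, the variance is
  gamma(0) = sigma^2 * (1 + sum_i theta_i^2).
  sum_i theta_i^2 = (-0.792)^2 + (-0.132)^2 = 0.627264 + 0.017424 = 0.644688.
  gamma(0) = 2 * (1 + 0.644688) = 2 * 1.644688 = 3.289376, which rounds to 3.2894.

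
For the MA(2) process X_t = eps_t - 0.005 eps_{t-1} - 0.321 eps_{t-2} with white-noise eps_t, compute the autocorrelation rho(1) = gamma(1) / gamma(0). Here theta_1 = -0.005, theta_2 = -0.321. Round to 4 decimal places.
\rho(1) = -0.0031

For an MA(q) process with theta_0 = 1, the autocovariance is
  gamma(k) = sigma^2 * sum_{i=0..q-k} theta_i * theta_{i+k},
and rho(k) = gamma(k) / gamma(0). Sigma^2 cancels.
  numerator   = (1)*(-0.005) + (-0.005)*(-0.321) = -0.003395.
  denominator = (1)^2 + (-0.005)^2 + (-0.321)^2 = 1.103066.
  rho(1) = -0.003395 / 1.103066 = -0.0031.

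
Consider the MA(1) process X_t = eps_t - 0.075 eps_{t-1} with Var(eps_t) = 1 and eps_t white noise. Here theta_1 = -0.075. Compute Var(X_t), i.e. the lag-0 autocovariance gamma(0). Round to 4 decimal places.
\gamma(0) = 1.0056

For an MA(q) process X_t = eps_t + sum_i theta_i eps_{t-i} with
Var(eps_t) = sigma^2, the variance is
  gamma(0) = sigma^2 * (1 + sum_i theta_i^2).
  sum_i theta_i^2 = (-0.075)^2 = 0.005625.
  gamma(0) = 1 * (1 + 0.005625) = 1 * 1.005625 = 1.005625, which rounds to 1.0056.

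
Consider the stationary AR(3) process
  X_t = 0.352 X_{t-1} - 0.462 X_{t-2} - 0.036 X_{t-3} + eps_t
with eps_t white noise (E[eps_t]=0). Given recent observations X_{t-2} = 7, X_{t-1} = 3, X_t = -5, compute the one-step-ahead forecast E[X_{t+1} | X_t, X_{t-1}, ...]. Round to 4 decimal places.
E[X_{t+1} \mid \mathcal F_t] = -3.3980

For an AR(p) model X_t = c + sum_i phi_i X_{t-i} + eps_t, the
one-step-ahead conditional mean is
  E[X_{t+1} | X_t, ...] = c + sum_i phi_i X_{t+1-i}.
Substitute known values:
  E[X_{t+1} | ...] = (0.352) * (-5) + (-0.462) * (3) + (-0.036) * (7)
                   = -3.3980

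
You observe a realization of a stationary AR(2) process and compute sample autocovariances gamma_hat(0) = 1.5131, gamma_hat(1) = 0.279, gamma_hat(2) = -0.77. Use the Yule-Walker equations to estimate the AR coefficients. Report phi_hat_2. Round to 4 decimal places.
\hat\phi_{2} = -0.5620

The Yule-Walker equations for an AR(p) process read, in matrix form,
  Gamma_p phi = r_p,   with   (Gamma_p)_{ij} = gamma(|i - j|),
                       (r_p)_i = gamma(i),   i,j = 1..p.
Substitute the sample gammas (Toeplitz matrix and right-hand side of size 2):
  Gamma_p = [[1.5131, 0.279], [0.279, 1.5131]]
  r_p     = [0.279, -0.77]
Written out:
  1.5131 phi_1 + 0.279 phi_2 = 0.279
  0.279 phi_1 + 1.5131 phi_2 = -0.77
Solve by Cramer's rule:
  det = gamma(0)^2 - gamma(1)^2 = (1.5131)^2 - (0.279)^2 = 2.28947161 - 0.077841 = 2.21163061
  phi_hat_1 = [gamma(1) gamma(0) - gamma(1) gamma(2)] / det = [(0.279)(1.5131) - (0.279)(-0.77)] / 2.21163061 = 0.6369849 / 2.21163061 = 0.288
  phi_hat_2 = [gamma(0) gamma(2) - gamma(1)^2] / det = [(1.5131)(-0.77) - (0.279)^2] / 2.21163061 = -1.242928 / 2.21163061 = -0.562
So phi_hat = [0.2880, -0.5620].
Therefore phi_hat_2 = -0.5620.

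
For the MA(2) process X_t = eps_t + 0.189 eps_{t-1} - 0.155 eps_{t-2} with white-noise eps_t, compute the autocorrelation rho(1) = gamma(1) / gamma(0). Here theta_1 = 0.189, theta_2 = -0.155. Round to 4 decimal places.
\rho(1) = 0.1507

For an MA(q) process with theta_0 = 1, the autocovariance is
  gamma(k) = sigma^2 * sum_{i=0..q-k} theta_i * theta_{i+k},
and rho(k) = gamma(k) / gamma(0). Sigma^2 cancels.
  numerator   = (1)*(0.189) + (0.189)*(-0.155) = 0.159705.
  denominator = (1)^2 + (0.189)^2 + (-0.155)^2 = 1.059746.
  rho(1) = 0.159705 / 1.059746 = 0.1507.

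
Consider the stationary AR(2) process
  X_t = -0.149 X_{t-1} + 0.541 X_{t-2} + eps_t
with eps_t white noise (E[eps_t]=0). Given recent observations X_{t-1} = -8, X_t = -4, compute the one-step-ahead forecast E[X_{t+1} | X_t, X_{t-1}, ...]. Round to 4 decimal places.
E[X_{t+1} \mid \mathcal F_t] = -3.7320

For an AR(p) model X_t = c + sum_i phi_i X_{t-i} + eps_t, the
one-step-ahead conditional mean is
  E[X_{t+1} | X_t, ...] = c + sum_i phi_i X_{t+1-i}.
Substitute known values:
  E[X_{t+1} | ...] = (-0.149) * (-4) + (0.541) * (-8)
                   = -3.7320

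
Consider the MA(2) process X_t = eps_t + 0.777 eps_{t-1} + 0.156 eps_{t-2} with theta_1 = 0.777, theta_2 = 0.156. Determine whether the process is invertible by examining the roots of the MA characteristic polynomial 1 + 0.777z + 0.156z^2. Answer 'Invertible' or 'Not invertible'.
\text{Invertible}

The MA(q) characteristic polynomial is P(z) = 1 + 0.777z + 0.156z^2.
Invertibility requires all roots to lie outside the unit circle, i.e. |z| > 1 for every root.
Set 1 + (0.777) z + (0.156) z^2 = 0, i.e. a z^2 + b z + c = 0 with a = 0.156, b = 0.777, c = 1.
Discriminant D = b^2 - 4ac = (0.777)^2 - 4*(0.156)*1 = 0.603729 - (0.624) = -0.020271.
D < 0, so the roots are the complex-conjugate pair z = (-b +/- i sqrt(-D)) / (2a) = -2.4904 +/- 0.4563i.
For a conjugate pair |z|^2 = z * conj(z) = (product of roots) = c/a = 1/(0.156) = 6.410256, so |z| = sqrt(6.410256) = 2.5318 for both roots.
Moduli of all roots: 2.5318, 2.5318.
All moduli strictly greater than 1? Yes.
Verdict: Invertible.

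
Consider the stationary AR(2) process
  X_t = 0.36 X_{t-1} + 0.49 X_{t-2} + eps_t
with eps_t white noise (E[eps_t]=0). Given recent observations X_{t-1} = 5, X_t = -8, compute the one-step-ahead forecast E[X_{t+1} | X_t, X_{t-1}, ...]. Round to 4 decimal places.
E[X_{t+1} \mid \mathcal F_t] = -0.4300

For an AR(p) model X_t = c + sum_i phi_i X_{t-i} + eps_t, the
one-step-ahead conditional mean is
  E[X_{t+1} | X_t, ...] = c + sum_i phi_i X_{t+1-i}.
Substitute known values:
  E[X_{t+1} | ...] = (0.36) * (-8) + (0.49) * (5)
                   = -0.4300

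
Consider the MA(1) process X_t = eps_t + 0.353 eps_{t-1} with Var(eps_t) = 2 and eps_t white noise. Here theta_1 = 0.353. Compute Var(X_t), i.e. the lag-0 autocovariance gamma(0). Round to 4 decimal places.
\gamma(0) = 2.2492

For an MA(q) process X_t = eps_t + sum_i theta_i eps_{t-i} with
Var(eps_t) = sigma^2, the variance is
  gamma(0) = sigma^2 * (1 + sum_i theta_i^2).
  sum_i theta_i^2 = (0.353)^2 = 0.124609.
  gamma(0) = 2 * (1 + 0.124609) = 2 * 1.124609 = 2.249218, which rounds to 2.2492.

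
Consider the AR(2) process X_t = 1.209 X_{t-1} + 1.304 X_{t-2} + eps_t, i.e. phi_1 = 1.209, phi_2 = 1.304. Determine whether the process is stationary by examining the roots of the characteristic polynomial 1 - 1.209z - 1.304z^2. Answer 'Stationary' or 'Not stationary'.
\text{Not stationary}

The AR(p) characteristic polynomial is P(z) = 1 - 1.209z - 1.304z^2.
Stationarity requires all roots to lie outside the unit circle, i.e. |z| > 1 for every root.
Set 1 + (-1.209) z + (-1.304) z^2 = 0, i.e. a z^2 + b z + c = 0 with a = -1.304, b = -1.209, c = 1.
Discriminant D = b^2 - 4ac = (-1.209)^2 - 4*(-1.304)*1 = 1.461681 - (-5.216) = 6.677681.
D >= 0, so the roots are real: z = (-b +/- sqrt(D)) / (2a) = (1.209 +/- 2.584121) / (-2.608).
  z_1 = (1.209 + 2.584121) / (-2.608) = -1.4544,   |z_1| = 1.4544.
  z_2 = (1.209 - 2.584121) / (-2.608) = 0.5273,   |z_2| = 0.5273.
Moduli of all roots: 1.4544, 0.5273.
All moduli strictly greater than 1? No.
Verdict: Not stationary.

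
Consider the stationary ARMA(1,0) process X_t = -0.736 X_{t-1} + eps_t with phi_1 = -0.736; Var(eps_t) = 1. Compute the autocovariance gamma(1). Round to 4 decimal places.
\gamma(1) = -1.6059

Multiply the model equation by X_{t-k} and take expectations. With theta_0 = psi_0 = 1 and psi_j the MA(infinity) weights, this gives
  gamma(k) - sum_i phi_i gamma(k-i) = c_k,
  c_k = sigma^2 * sum_{j=k..q} theta_j psi_{j-k}   (c_k = 0 for k > q),
using gamma(-m) = gamma(m).
Pure AR (q = 0): c_0 = sigma^2 = 1, c_k = 0 for k >= 1.
Equations for k = 0 and k = 1 (AR order 1):
  gamma(0) = phi_1 gamma(1) + c_0
  gamma(1) = phi_1 gamma(0) + c_1
Substituting the second into the first: gamma(0) (1 - phi_1^2) = c_0 + phi_1 c_1, so
  gamma(0) = c_0 / (1 - phi_1^2) = 1 / (1 - (-0.736)^2) = 1 / 0.458304 = 2.181958.
  gamma(1) = phi_1 gamma(0) = (-0.736)(2.181958) = -1.605921.
Therefore gamma(1) = -1.6059 (to 4 decimal places).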